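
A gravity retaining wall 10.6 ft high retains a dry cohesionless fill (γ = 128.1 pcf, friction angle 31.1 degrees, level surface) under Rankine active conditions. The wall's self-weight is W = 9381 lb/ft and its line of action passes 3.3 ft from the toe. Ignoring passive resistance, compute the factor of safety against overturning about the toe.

K_a = tan²(45° − 31.1°/2) = 0.3188.
P_a = ½K_aγH² = 0.5×0.3188×128.1×10.6² = 2294 lb/ft, acting at H/3 = 3.533 ft above the base.
Overturning moment M_o = P_a × H/3 = 2294 × 3.533 = 8106.
Resisting moment M_r = W × 3.3 = 9381 × 3.3 = 30960.
FS_overturning = M_r/M_o = 30960/8106 = 3.819.

3.82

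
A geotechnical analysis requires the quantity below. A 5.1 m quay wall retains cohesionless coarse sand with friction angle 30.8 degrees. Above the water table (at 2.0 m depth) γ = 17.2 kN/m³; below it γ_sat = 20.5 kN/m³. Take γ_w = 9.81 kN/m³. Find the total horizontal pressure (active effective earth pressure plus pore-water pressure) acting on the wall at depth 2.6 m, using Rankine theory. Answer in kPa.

19.1 kPa

K_a = (1 − sin φ)/(1 + sin φ) = 0.3227.
γ' = 20.5 − 9.81 = 10.69 kN/m³.
Effective vertical stress at 2.6 m: σ'_v = 17.2×2.0 + 10.69×0.600 = 40.81 kPa.
σ'_h = K_a σ'_v = 0.3227 × 40.81 = 13.17 kPa; u = γ_w × 0.600 = 5.886 kPa.
Total σ_h = 13.17 + 5.886 = 19.06 kPa.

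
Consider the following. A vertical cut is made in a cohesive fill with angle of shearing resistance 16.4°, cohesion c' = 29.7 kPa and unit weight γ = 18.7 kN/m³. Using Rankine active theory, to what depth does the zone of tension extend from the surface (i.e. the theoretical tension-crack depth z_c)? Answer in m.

K_a = tan²(45° − 16.4°/2) = 0.5596; √K_a = 0.7481.
The active pressure is zero where K_a γ z = 2c√K_a, so z_c = 2c/(γ√K_a) = 2×29.7/(18.7×0.7481) = 4.246 m.

4.25 m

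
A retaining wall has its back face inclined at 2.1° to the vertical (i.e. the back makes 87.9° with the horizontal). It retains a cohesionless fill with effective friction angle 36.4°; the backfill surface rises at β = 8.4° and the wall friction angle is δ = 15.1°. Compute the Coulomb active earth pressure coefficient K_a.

0.272

K_a = sin²(α+φ) / [sin²α · sin(α−δ) · (1 + √{sin(φ+δ)sin(φ−β) / (sin(α−δ)sin(α+β))})²].
With α = 87.9°, φ = 36.4°, δ = 15.1°, β = 8.4°: K_a = 0.2719.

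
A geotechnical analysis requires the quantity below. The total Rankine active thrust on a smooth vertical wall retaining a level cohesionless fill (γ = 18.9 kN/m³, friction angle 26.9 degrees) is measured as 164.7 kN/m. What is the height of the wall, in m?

6.80 m

K_a = 0.3770. P_a = ½ K_a γ H² ⇒ H = √(2P_a/(K_a γ)).
H = √(2×164.7/(0.3770×18.9)) = 6.799 m.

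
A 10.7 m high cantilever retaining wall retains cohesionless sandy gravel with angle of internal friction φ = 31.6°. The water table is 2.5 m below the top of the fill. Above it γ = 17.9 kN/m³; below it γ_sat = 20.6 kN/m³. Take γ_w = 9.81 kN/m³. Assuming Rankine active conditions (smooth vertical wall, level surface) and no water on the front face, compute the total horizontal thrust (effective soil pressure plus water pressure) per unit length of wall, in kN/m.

575 kN/m

K_a = tan²(45° − φ/2) = 0.3123.
γ' = 20.6 − 9.81 = 10.79 kN/m³. Depth below WT = 8.2 m.
σ'_h at WT = K_a γ d_w = 13.98 kPa; at base = 13.98 + K_a γ' × 8.2 = 41.61 kPa.
P₁ (0–2.5 m) = ½×13.98×2.5 = 17.47. P₂ (2.5–10.7 m) = ½(13.98+41.61)×8.2 = 227.9.
P_w = ½ γ_w h₂² = 0.5×9.81×8.2² = 329.8. Total = 17.47+227.9+329.8 = 575.2 kN/m.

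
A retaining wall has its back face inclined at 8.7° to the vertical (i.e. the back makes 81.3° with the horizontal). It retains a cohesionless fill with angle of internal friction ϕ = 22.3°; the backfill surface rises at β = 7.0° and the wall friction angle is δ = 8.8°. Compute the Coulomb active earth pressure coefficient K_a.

0.534

K_a = sin²(α+φ) / [sin²α · sin(α−δ) · (1 + √{sin(φ+δ)sin(φ−β) / (sin(α−δ)sin(α+β))})²].
With α = 81.3°, φ = 22.3°, δ = 8.8°, β = 7.0°: K_a = 0.5338.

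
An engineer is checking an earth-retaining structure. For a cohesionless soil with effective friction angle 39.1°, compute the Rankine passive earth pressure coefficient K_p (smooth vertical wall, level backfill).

4.42

K_p = (1 + sin φ)/(1 − sin φ) = tan²(45° + 39.1°/2) = 4.415.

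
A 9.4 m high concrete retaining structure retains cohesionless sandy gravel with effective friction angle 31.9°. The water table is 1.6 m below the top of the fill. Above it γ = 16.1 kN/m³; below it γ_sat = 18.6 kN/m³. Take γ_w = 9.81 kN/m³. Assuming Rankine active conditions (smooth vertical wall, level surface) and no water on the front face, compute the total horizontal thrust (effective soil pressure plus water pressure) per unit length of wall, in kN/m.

449 kN/m

K_a = tan²(45° − φ/2) = 0.3085.
γ' = 18.6 − 9.81 = 8.790 kN/m³. Depth below WT = 7.8 m.
σ'_h at WT = K_a γ d_w = 7.948 kPa; at base = 7.948 + K_a γ' × 7.8 = 29.10 kPa.
P₁ (0–1.6 m) = ½×7.948×1.6 = 6.358. P₂ (1.6–9.4 m) = ½(7.948+29.10)×7.8 = 144.5.
P_w = ½ γ_w h₂² = 0.5×9.81×7.8² = 298.4. Total = 6.358+144.5+298.4 = 449.3 kN/m.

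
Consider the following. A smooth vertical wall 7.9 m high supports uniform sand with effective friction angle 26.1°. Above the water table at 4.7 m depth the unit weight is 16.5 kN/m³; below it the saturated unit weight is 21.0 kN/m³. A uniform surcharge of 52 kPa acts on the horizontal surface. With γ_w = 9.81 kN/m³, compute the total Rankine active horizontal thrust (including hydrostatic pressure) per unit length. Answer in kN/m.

K_a = tan²(45° − φ/2) = 0.3889.
γ' = 21.0 − 9.81 = 11.19 kN/m³. h₂ = H − d_w = 3.2 m.
σ'_h: at surface K_a·q = 20.23; at WT K_a(q+γd_w) = 50.39; at base K_a(q+γd_w+γ'h₂) = 64.32 kPa.
P₁ = ½(20.23+50.39)×4.7 = 165.9; P₂ = ½(50.39+64.32)×3.2 = 183.5; P_w = ½γ_w h₂² = 50.23.
Total = 165.9+183.5+50.23 = 399.7 kN/m.

400 kN/m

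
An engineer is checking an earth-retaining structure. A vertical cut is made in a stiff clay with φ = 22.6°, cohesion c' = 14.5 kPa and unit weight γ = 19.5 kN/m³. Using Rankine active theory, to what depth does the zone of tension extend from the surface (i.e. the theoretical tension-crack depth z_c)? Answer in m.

2.23 m

K_a = tan²(45° − 22.6°/2) = 0.4448; √K_a = 0.6669.
The active pressure is zero where K_a γ z = 2c√K_a, so z_c = 2c/(γ√K_a) = 2×14.5/(19.5×0.6669) = 2.230 m.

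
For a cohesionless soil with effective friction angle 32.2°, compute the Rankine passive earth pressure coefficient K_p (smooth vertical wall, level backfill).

K_p = (1 + sin φ)/(1 − sin φ) = tan²(45° + 32.2°/2) = 3.282.

3.28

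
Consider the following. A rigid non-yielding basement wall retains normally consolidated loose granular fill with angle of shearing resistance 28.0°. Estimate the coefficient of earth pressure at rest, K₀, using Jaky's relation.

0.531

K₀ = 1 − sin φ' = 1 − sin 28.0° = 0.5305.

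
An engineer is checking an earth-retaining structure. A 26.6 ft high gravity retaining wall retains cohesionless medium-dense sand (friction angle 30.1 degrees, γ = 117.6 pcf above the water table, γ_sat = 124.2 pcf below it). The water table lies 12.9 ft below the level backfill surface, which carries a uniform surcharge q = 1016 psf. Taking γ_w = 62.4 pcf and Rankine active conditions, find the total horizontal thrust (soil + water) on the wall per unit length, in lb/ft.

K_a = tan²(45° − φ/2) = 0.3320.
γ' = 124.2 − 62.4 = 61.80 pcf. h₂ = H − d_w = 13.7 ft.
σ'_h: at surface K_a·q = 337.3; at WT K_a(q+γd_w) = 840.9; at base K_a(q+γd_w+γ'h₂) = 1122 psf.
P₁ = ½(337.3+840.9)×12.9 = 7600; P₂ = ½(840.9+1122)×13.7 = 13450; P_w = ½γ_w h₂² = 5856.
Total = 7600+13450+5856 = 26900 lb/ft.

26900 lb/ft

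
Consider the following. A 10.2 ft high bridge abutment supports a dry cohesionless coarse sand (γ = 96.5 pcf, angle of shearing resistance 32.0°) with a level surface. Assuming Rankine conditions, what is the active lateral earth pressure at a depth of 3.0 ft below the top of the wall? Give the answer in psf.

K_a = (1 − sin φ)/(1 + sin φ) = 0.3073.
σ_h = K_a γ z = 0.3073 × 96.5 × 3.0 = 88.95 psf.

89.0 psf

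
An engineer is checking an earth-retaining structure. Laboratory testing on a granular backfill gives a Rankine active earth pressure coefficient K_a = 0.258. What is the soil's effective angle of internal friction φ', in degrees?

36.1°

K_a = tan²(45° − φ/2) ⇒ 45° − φ/2 = arctan(√0.258) = 26.93°.
φ = 2(45° − 26.93°) = 36.14°.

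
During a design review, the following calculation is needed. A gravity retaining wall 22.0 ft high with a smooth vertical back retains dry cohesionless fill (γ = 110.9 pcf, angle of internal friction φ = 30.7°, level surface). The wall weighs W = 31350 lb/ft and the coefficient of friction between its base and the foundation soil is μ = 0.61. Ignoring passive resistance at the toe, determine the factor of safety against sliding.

K_a = tan²(45° − 30.7°/2) = 0.3240.
P_a = ½K_aγH² = 0.5×0.3240×110.9×22.0² = 8696 lb/ft, acting at H/3 = 7.333 ft above the base.
FS_sliding = μW / P_a = 0.61×31350 / 8696 = 2.199.

2.20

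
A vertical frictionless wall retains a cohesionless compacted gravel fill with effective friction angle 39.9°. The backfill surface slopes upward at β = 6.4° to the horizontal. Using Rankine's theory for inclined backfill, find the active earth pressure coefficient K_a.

K_a = cos β · (cos β − √(cos²β − cos²φ)) / (cos β + √(cos²β − cos²φ)).
cos β = 0.9938, cos φ = 0.7672, √(cos²β − cos²φ) = 0.6317.
K_a = 0.9938 × (0.9938 − 0.6317)/(0.9938 + 0.6317) = 0.2214.

0.221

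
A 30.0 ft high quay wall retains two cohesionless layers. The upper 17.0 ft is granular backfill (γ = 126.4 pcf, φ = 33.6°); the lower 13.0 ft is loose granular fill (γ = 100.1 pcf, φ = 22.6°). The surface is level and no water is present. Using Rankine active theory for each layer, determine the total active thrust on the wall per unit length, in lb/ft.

21400 lb/ft

K_a1 = tan²(45°−33.6°/2) = 0.2875; K_a2 = tan²(45°−22.6°/2) = 0.4448.
Layer 1: σ at base = K_a1 γ₁ h₁ = 617.8 psf; P₁ = ½×617.8×17.0 = 5251.
Layer 2: σ_v at top = γ₁h₁ = 2149; σ_h top = K_a2×2149 = 955.7; σ_h base = K_a2×(2149+100.1×13.0) = 1535.
P₂ = ½(955.7+1535)×13.0 = 16190. Total P_a = 5251+16190 = 21440 lb/ft.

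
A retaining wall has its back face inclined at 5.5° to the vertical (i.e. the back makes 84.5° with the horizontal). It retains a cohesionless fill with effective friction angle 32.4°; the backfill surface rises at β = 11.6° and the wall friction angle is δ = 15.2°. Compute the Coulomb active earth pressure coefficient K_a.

0.366

K_a = sin²(α+φ) / [sin²α · sin(α−δ) · (1 + √{sin(φ+δ)sin(φ−β) / (sin(α−δ)sin(α+β))})²].
With α = 84.5°, φ = 32.4°, δ = 15.2°, β = 11.6°: K_a = 0.3661.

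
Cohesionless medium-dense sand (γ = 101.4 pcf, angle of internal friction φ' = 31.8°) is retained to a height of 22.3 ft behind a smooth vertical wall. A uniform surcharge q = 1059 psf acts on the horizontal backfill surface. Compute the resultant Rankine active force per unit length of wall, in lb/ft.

K_a = tan²(45° − φ/2) = 0.3098.
Soil triangle: ½ K_a γ H² = 0.5×0.3098×101.4×22.3² = 7811 lb/ft.
Surcharge rectangle: K_a q H = 0.3098×1059×22.3 = 7316 lb/ft.
Total = 7811 + 7316 = 15130 lb/ft.

15100 lb/ft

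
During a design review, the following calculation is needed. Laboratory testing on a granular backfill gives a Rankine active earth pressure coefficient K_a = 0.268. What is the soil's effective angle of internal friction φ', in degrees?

K_a = tan²(45° − φ/2) ⇒ 45° − φ/2 = arctan(√0.268) = 27.37°.
φ = 2(45° − 27.37°) = 35.26°.

35.3°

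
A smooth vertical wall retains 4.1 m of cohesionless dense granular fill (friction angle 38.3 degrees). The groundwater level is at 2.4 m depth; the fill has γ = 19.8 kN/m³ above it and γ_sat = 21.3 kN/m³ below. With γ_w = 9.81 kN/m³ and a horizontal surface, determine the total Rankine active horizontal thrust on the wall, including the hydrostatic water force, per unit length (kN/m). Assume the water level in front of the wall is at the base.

K_a = tan²(45° − φ/2) = 0.2347.
γ' = 21.3 − 9.81 = 11.49 kN/m³. Depth below WT = 1.7 m.
σ'_h at WT = K_a γ d_w = 11.15 kPa; at base = 11.15 + K_a γ' × 1.7 = 15.74 kPa.
P₁ (0–2.4 m) = ½×11.15×2.4 = 13.39. P₂ (2.4–4.1 m) = ½(11.15+15.74)×1.7 = 22.86.
P_w = ½ γ_w h₂² = 0.5×9.81×1.7² = 14.18. Total = 13.39+22.86+14.18 = 50.42 kN/m.

50.4 kN/m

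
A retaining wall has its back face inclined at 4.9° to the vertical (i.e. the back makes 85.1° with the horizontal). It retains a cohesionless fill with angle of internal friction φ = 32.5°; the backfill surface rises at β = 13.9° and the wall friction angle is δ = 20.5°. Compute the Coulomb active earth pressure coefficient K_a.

0.372

K_a = sin²(α+φ) / [sin²α · sin(α−δ) · (1 + √{sin(φ+δ)sin(φ−β) / (sin(α−δ)sin(α+β))})²].
With α = 85.1°, φ = 32.5°, δ = 20.5°, β = 13.9°: K_a = 0.3720.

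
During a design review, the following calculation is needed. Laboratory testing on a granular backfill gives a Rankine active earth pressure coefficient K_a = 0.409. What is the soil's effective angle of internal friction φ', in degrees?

K_a = tan²(45° − φ/2) ⇒ 45° − φ/2 = arctan(√0.409) = 32.60°.
φ = 2(45° − 32.60°) = 24.80°.

24.8°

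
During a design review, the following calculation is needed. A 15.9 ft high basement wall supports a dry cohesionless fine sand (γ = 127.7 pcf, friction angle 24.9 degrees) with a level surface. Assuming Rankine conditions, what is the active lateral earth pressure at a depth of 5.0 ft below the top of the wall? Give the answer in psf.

K_a = (1 − sin φ)/(1 + sin φ) = 0.4074.
σ_h = K_a γ z = 0.4074 × 127.7 × 5.0 = 260.1 psf.

260 psf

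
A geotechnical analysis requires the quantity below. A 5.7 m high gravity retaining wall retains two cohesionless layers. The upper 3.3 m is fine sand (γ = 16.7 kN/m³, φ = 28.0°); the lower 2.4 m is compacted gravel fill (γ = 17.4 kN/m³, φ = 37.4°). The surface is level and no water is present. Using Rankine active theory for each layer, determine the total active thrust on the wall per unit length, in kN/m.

77.4 kN/m

K_a1 = tan²(45°−28.0°/2) = 0.3610; K_a2 = tan²(45°−37.4°/2) = 0.2443.
Layer 1: σ at base = K_a1 γ₁ h₁ = 19.90 kPa; P₁ = ½×19.90×3.3 = 32.83.
Layer 2: σ_v at top = γ₁h₁ = 55.11; σ_h top = K_a2×55.11 = 13.46; σ_h base = K_a2×(55.11+17.4×2.4) = 23.66.
P₂ = ½(13.46+23.66)×2.4 = 44.55. Total P_a = 32.83+44.55 = 77.38 kN/m.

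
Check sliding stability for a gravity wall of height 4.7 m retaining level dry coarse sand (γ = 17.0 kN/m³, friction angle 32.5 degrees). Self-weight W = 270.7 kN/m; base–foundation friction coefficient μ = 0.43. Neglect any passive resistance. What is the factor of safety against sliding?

2.06

K_a = tan²(45° − 32.5°/2) = 0.3010.
P_a = ½K_aγH² = 0.5×0.3010×17.0×4.7² = 56.51 kN/m, acting at H/3 = 1.567 m above the base.
FS_sliding = μW / P_a = 0.43×270.7 / 56.51 = 2.060.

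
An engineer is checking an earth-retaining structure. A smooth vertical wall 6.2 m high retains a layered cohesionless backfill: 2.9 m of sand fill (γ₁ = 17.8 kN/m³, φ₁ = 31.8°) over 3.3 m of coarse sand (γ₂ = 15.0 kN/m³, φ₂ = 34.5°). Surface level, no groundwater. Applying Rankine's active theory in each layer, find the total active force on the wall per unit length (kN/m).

K_a1 = tan²(45°−31.8°/2) = 0.3098; K_a2 = tan²(45°−34.5°/2) = 0.2768.
Layer 1: σ at base = K_a1 γ₁ h₁ = 15.99 kPa; P₁ = ½×15.99×2.9 = 23.19.
Layer 2: σ_v at top = γ₁h₁ = 51.62; σ_h top = K_a2×51.62 = 14.29; σ_h base = K_a2×(51.62+15.0×3.3) = 27.99.
P₂ = ½(14.29+27.99)×3.3 = 69.76. Total P_a = 23.19+69.76 = 92.95 kN/m.

92.9 kN/m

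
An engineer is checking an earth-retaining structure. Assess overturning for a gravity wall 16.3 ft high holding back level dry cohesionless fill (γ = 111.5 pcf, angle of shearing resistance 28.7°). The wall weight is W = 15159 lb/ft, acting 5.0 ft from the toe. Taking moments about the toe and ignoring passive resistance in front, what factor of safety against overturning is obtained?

K_a = tan²(45° − 28.7°/2) = 0.3511.
P_a = ½K_aγH² = 0.5×0.3511×111.5×16.3² = 5201 lb/ft, acting at H/3 = 5.433 ft above the base.
Overturning moment M_o = P_a × H/3 = 5201 × 5.433 = 28260.
Resisting moment M_r = W × 5.0 = 15159 × 5.0 = 75800.
FS_overturning = M_r/M_o = 75800/28260 = 2.682.

2.68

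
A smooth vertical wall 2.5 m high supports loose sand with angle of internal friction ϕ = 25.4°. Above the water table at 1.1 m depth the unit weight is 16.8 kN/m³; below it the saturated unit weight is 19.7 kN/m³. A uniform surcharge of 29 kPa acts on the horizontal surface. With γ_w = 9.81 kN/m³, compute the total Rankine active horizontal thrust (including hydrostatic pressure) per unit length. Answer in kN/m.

K_a = tan²(45° − φ/2) = 0.3996.
γ' = 19.7 − 9.81 = 9.890 kN/m³. h₂ = H − d_w = 1.4 m.
σ'_h: at surface K_a·q = 11.59; at WT K_a(q+γd_w) = 18.98; at base K_a(q+γd_w+γ'h₂) = 24.51 kPa.
P₁ = ½(11.59+18.98)×1.1 = 16.81; P₂ = ½(18.98+24.51)×1.4 = 30.44; P_w = ½γ_w h₂² = 9.614.
Total = 16.81+30.44+9.614 = 56.86 kN/m.

56.9 kN/m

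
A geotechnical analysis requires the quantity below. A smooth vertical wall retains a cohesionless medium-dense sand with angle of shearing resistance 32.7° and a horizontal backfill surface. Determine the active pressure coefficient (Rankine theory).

0.298

K_a = tan²(45° − φ/2) = tan²(28.65°) = 0.2985.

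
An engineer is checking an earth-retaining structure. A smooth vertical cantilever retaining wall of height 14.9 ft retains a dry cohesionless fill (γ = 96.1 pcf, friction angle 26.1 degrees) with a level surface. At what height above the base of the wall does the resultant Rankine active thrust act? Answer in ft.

4.97 ft

K_a = 0.3889.
The pressure distribution is triangular, so the resultant acts at H/3 above the base = 14.9/3 = 4.967 ft.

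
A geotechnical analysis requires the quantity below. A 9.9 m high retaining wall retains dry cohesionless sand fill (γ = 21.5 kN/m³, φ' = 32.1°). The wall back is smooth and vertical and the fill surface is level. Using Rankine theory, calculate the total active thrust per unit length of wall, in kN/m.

K_a = tan²(45° − φ/2) = 0.3060.
P_a = ½ K_a γ H² = 0.5 × 0.3060 × 21.5 × 9.9² = 322.4 kN/m.

322 kN/m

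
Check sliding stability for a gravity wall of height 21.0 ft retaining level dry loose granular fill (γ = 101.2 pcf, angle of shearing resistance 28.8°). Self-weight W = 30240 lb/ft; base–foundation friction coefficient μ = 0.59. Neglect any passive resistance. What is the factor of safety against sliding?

K_a = tan²(45° − 28.8°/2) = 0.3498.
P_a = ½K_aγH² = 0.5×0.3498×101.2×21.0² = 7805 lb/ft, acting at H/3 = 7.000 ft above the base.
FS_sliding = μW / P_a = 0.59×30240 / 7805 = 2.286.

2.29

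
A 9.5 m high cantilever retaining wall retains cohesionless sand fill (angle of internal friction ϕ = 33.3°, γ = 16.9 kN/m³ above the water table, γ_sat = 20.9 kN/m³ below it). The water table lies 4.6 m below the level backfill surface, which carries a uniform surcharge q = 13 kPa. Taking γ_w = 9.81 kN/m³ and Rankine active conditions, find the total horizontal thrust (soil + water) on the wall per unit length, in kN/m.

355 kN/m

K_a = tan²(45° − φ/2) = 0.2911.
γ' = 20.9 − 9.81 = 11.09 kN/m³. h₂ = H − d_w = 4.9 m.
σ'_h: at surface K_a·q = 3.785; at WT K_a(q+γd_w) = 26.42; at base K_a(q+γd_w+γ'h₂) = 42.24 kPa.
P₁ = ½(3.785+26.42)×4.6 = 69.47; P₂ = ½(26.42+42.24)×4.9 = 168.2; P_w = ½γ_w h₂² = 117.8.
Total = 69.47+168.2+117.8 = 355.4 kN/m.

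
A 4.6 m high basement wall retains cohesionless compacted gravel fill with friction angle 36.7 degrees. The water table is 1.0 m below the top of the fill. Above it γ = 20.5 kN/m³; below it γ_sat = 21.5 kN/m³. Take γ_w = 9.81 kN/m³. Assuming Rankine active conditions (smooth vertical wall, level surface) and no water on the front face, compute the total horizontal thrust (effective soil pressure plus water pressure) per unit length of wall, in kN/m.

104 kN/m

K_a = tan²(45° − φ/2) = 0.2519.
γ' = 21.5 − 9.81 = 11.69 kN/m³. Depth below WT = 3.6 m.
σ'_h at WT = K_a γ d_w = 5.163 kPa; at base = 5.163 + K_a γ' × 3.6 = 15.76 kPa.
P₁ (0–1.0 m) = ½×5.163×1.0 = 2.582. P₂ (1.0–4.6 m) = ½(5.163+15.76)×3.6 = 37.67.
P_w = ½ γ_w h₂² = 0.5×9.81×3.6² = 63.57. Total = 2.582+37.67+63.57 = 103.8 kN/m.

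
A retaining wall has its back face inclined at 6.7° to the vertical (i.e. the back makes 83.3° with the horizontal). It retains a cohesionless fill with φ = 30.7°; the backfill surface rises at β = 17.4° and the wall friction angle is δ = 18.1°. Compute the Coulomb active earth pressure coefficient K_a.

0.449

K_a = sin²(α+φ) / [sin²α · sin(α−δ) · (1 + √{sin(φ+δ)sin(φ−β) / (sin(α−δ)sin(α+β))})²].
With α = 83.3°, φ = 30.7°, δ = 18.1°, β = 17.4°: K_a = 0.4492.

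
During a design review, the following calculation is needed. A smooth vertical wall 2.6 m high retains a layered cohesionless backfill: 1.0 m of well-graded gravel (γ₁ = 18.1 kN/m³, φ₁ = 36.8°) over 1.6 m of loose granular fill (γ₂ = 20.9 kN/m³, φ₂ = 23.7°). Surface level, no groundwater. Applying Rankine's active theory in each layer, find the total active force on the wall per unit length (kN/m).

26.0 kN/m

K_a1 = tan²(45°−36.8°/2) = 0.2508; K_a2 = tan²(45°−23.7°/2) = 0.4266.
Layer 1: σ at base = K_a1 γ₁ h₁ = 4.539 kPa; P₁ = ½×4.539×1.0 = 2.269.
Layer 2: σ_v at top = γ₁h₁ = 18.10; σ_h top = K_a2×18.10 = 7.721; σ_h base = K_a2×(18.10+20.9×1.6) = 21.99.
P₂ = ½(7.721+21.99)×1.6 = 23.77. Total P_a = 2.269+23.77 = 26.04 kN/m.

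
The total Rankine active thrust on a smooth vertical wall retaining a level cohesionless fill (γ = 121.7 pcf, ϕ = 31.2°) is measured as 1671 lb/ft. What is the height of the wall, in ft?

K_a = 0.3175. P_a = ½ K_a γ H² ⇒ H = √(2P_a/(K_a γ)).
H = √(2×1671/(0.3175×121.7)) = 9.300 ft.

9.30 ft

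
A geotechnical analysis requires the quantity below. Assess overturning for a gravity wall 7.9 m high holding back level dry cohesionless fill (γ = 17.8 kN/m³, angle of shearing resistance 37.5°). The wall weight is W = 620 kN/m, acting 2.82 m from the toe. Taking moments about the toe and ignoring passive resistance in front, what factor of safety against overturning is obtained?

4.92

K_a = tan²(45° − 37.5°/2) = 0.2432.
P_a = ½K_aγH² = 0.5×0.2432×17.8×7.9² = 135.1 kN/m, acting at H/3 = 2.633 m above the base.
Overturning moment M_o = P_a × H/3 = 135.1 × 2.633 = 355.7.
Resisting moment M_r = W × 2.82 = 620 × 2.82 = 1748.
FS_overturning = M_r/M_o = 1748/355.7 = 4.915.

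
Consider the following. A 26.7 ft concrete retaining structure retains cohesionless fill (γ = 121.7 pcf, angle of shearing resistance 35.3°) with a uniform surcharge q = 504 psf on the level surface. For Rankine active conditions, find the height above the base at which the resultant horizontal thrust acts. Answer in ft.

K_a = 0.2675.
Triangular part P₁ = ½K_aγH² = 11610 at H/3 = 8.900 ft; rectangular part P₂ = K_a q H = 3600 at H/2 = 13.35 ft.
ȳ = (P₁·8.900 + P₂·13.35)/(P₁+P₂) = 9.954 ft.

9.95 ft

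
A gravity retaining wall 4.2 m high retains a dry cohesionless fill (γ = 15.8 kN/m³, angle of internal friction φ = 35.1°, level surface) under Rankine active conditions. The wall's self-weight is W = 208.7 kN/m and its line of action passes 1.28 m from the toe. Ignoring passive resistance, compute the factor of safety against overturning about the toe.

5.07

K_a = tan²(45° − 35.1°/2) = 0.2698.
P_a = ½K_aγH² = 0.5×0.2698×15.8×4.2² = 37.60 kN/m, acting at H/3 = 1.400 m above the base.
Overturning moment M_o = P_a × H/3 = 37.60 × 1.400 = 52.64.
Resisting moment M_r = W × 1.28 = 208.7 × 1.28 = 267.1.
FS_overturning = M_r/M_o = 267.1/52.64 = 5.074.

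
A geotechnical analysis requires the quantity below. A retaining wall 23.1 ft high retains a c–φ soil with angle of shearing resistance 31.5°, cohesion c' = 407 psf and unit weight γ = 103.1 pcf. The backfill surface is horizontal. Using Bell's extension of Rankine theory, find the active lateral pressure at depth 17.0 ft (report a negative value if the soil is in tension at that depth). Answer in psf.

93.8 psf

K_a = (1 − sin φ)/(1 + sin φ) = 0.3136.
σ_a = K_a γ z − 2c√K_a = 0.3136×103.1×17.0 − 2×407×0.5600 = 93.84 psf.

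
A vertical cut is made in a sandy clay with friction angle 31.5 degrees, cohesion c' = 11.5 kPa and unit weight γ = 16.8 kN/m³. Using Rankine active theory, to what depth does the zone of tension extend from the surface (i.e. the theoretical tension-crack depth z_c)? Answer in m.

2.44 m

K_a = tan²(45° − 31.5°/2) = 0.3136; √K_a = 0.5600.
The active pressure is zero where K_a γ z = 2c√K_a, so z_c = 2c/(γ√K_a) = 2×11.5/(16.8×0.5600) = 2.445 m.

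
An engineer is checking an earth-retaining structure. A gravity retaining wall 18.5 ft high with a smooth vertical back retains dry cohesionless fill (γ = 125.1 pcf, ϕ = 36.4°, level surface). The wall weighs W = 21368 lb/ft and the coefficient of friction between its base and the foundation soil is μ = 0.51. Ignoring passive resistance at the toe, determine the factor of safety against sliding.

2.00

K_a = tan²(45° − 36.4°/2) = 0.2552.
P_a = ½K_aγH² = 0.5×0.2552×125.1×18.5² = 5462 lb/ft, acting at H/3 = 6.167 ft above the base.
FS_sliding = μW / P_a = 0.51×21368 / 5462 = 1.995.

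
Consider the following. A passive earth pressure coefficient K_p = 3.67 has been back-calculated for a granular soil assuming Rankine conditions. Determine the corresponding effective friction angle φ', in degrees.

K_p = (1+sin φ)/(1−sin φ) ⇒ sin φ = (K_p − 1)/(K_p + 1) = 0.5717.
φ = arcsin(0.5717) = 34.87°.

34.9°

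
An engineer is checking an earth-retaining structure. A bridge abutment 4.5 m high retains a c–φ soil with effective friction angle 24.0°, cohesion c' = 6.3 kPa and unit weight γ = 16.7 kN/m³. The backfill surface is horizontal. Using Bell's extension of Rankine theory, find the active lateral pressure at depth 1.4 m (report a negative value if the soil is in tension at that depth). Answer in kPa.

1.68 kPa

K_a = (1 − sin φ)/(1 + sin φ) = 0.4217.
σ_a = K_a γ z − 2c√K_a = 0.4217×16.7×1.4 − 2×6.3×0.6494 = 1.678 kPa.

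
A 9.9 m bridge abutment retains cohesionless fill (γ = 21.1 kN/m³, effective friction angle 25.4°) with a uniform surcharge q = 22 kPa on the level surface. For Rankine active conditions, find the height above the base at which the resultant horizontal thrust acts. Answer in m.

K_a = 0.3996.
Triangular part P₁ = ½K_aγH² = 413.2 at H/3 = 3.300 m; rectangular part P₂ = K_a q H = 87.04 at H/2 = 4.950 m.
ȳ = (P₁·3.300 + P₂·4.950)/(P₁+P₂) = 3.587 m.

3.59 m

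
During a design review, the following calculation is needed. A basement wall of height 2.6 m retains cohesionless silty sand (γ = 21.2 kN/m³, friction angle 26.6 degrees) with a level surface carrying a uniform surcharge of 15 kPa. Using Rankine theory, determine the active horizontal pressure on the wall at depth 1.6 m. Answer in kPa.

K_a = (1 − sin φ)/(1 + sin φ) = 0.3814.
σ_v = γz + q = 21.2 × 1.6 + 15 = 48.92 kPa.
σ_h = K_a σ_v = 0.3814 × 48.92 = 18.66 kPa.

18.7 kPa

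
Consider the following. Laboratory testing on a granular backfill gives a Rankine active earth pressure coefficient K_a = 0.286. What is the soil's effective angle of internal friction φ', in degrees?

33.7°

K_a = tan²(45° − φ/2) ⇒ 45° − φ/2 = arctan(√0.286) = 28.14°.
φ = 2(45° − 28.14°) = 33.73°.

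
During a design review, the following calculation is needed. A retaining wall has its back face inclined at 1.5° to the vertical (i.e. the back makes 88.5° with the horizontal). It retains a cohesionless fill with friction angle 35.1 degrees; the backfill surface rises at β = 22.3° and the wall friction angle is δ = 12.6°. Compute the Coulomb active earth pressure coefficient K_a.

0.352

K_a = sin²(α+φ) / [sin²α · sin(α−δ) · (1 + √{sin(φ+δ)sin(φ−β) / (sin(α−δ)sin(α+β))})²].
With α = 88.5°, φ = 35.1°, δ = 12.6°, β = 22.3°: K_a = 0.3524.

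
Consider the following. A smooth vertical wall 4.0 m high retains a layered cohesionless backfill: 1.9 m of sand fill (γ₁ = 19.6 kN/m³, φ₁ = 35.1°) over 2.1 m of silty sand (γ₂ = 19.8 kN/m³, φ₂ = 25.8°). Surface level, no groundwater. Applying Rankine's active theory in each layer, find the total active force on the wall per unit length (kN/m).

K_a1 = tan²(45°−35.1°/2) = 0.2698; K_a2 = tan²(45°−25.8°/2) = 0.3935.
Layer 1: σ at base = K_a1 γ₁ h₁ = 10.05 kPa; P₁ = ½×10.05×1.9 = 9.546.
Layer 2: σ_v at top = γ₁h₁ = 37.24; σ_h top = K_a2×37.24 = 14.65; σ_h base = K_a2×(37.24+19.8×2.1) = 31.02.
P₂ = ½(14.65+31.02)×2.1 = 47.95. Total P_a = 9.546+47.95 = 57.50 kN/m.

57.5 kN/m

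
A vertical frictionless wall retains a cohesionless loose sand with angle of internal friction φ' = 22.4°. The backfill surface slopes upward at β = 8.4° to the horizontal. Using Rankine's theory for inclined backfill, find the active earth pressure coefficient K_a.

0.470

K_a = cos β · (cos β − √(cos²β − cos²φ)) / (cos β + √(cos²β − cos²φ)).
cos β = 0.9893, cos φ = 0.9245, √(cos²β − cos²φ) = 0.3520.
K_a = 0.9893 × (0.9893 − 0.3520)/(0.9893 + 0.3520) = 0.4701.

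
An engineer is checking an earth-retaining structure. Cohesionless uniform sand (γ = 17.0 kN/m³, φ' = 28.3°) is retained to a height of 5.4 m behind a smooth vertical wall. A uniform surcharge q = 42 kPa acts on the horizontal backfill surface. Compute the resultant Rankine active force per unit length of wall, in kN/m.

K_a = tan²(45° − φ/2) = 0.3568.
Soil triangle: ½ K_a γ H² = 0.5×0.3568×17.0×5.4² = 88.43 kN/m.
Surcharge rectangle: K_a q H = 0.3568×42×5.4 = 80.92 kN/m.
Total = 88.43 + 80.92 = 169.3 kN/m.

169 kN/m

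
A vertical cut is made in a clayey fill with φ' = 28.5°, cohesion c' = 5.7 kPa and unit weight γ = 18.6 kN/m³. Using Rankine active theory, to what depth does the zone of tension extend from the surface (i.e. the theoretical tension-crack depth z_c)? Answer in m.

1.03 m

K_a = tan²(45° − 28.5°/2) = 0.3540; √K_a = 0.5949.
The active pressure is zero where K_a γ z = 2c√K_a, so z_c = 2c/(γ√K_a) = 2×5.7/(18.6×0.5949) = 1.030 m.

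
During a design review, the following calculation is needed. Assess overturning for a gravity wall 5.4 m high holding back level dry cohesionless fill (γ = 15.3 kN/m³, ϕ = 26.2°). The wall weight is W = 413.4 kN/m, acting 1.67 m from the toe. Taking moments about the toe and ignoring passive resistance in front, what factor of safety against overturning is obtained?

K_a = tan²(45° − 26.2°/2) = 0.3874.
P_a = ½K_aγH² = 0.5×0.3874×15.3×5.4² = 86.43 kN/m, acting at H/3 = 1.800 m above the base.
Overturning moment M_o = P_a × H/3 = 86.43 × 1.800 = 155.6.
Resisting moment M_r = W × 1.67 = 413.4 × 1.67 = 690.4.
FS_overturning = M_r/M_o = 690.4/155.6 = 4.438.

4.44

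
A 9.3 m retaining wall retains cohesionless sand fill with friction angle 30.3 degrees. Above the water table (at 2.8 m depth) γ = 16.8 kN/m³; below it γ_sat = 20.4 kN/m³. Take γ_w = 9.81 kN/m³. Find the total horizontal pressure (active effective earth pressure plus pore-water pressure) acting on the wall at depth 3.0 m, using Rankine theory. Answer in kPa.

18.2 kPa

K_a = (1 − sin φ)/(1 + sin φ) = 0.3293.
γ' = 20.4 − 9.81 = 10.59 kN/m³.
Effective vertical stress at 3.0 m: σ'_v = 16.8×2.8 + 10.59×0.200 = 49.16 kPa.
σ'_h = K_a σ'_v = 0.3293 × 49.16 = 16.19 kPa; u = γ_w × 0.200 = 1.962 kPa.
Total σ_h = 16.19 + 1.962 = 18.15 kPa.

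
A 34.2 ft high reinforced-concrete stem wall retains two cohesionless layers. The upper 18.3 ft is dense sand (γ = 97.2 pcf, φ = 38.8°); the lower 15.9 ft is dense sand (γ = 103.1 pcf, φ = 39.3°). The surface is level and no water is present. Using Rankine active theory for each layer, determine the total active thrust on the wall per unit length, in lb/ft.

13000 lb/ft

K_a1 = tan²(45°−38.8°/2) = 0.2296; K_a2 = tan²(45°−39.3°/2) = 0.2245.
Layer 1: σ at base = K_a1 γ₁ h₁ = 408.3 psf; P₁ = ½×408.3×18.3 = 3736.
Layer 2: σ_v at top = γ₁h₁ = 1779; σ_h top = K_a2×1779 = 399.3; σ_h base = K_a2×(1779+103.1×15.9) = 767.2.
P₂ = ½(399.3+767.2)×15.9 = 9273. Total P_a = 3736+9273 = 13010 lb/ft.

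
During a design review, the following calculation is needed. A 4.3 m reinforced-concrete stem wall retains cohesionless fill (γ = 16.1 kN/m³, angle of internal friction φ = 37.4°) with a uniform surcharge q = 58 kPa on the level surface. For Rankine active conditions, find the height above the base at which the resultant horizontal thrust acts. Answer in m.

1.88 m

K_a = 0.2443.
Triangular part P₁ = ½K_aγH² = 36.36 at H/3 = 1.433 m; rectangular part P₂ = K_a q H = 60.92 at H/2 = 2.150 m.
ȳ = (P₁·1.433 + P₂·2.150)/(P₁+P₂) = 1.882 m.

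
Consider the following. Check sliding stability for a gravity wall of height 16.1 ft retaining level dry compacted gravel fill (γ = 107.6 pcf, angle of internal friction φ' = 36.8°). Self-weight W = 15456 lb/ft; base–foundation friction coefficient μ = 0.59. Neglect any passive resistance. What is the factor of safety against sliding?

K_a = tan²(45° − 36.8°/2) = 0.2508.
P_a = ½K_aγH² = 0.5×0.2508×107.6×16.1² = 3497 lb/ft, acting at H/3 = 5.367 ft above the base.
FS_sliding = μW / P_a = 0.59×15456 / 3497 = 2.608.

2.61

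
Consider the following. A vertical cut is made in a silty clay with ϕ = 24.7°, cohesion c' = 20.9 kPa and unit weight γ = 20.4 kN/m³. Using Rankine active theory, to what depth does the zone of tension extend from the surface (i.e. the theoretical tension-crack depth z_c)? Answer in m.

K_a = tan²(45° − 24.7°/2) = 0.4106; √K_a = 0.6408.
The active pressure is zero where K_a γ z = 2c√K_a, so z_c = 2c/(γ√K_a) = 2×20.9/(20.4×0.6408) = 3.198 m.

3.20 m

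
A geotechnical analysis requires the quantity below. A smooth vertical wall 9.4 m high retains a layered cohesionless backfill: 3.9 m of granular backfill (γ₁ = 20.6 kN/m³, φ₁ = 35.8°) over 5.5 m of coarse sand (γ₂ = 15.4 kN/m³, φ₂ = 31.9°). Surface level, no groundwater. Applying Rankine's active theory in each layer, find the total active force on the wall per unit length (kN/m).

K_a1 = tan²(45°−35.8°/2) = 0.2619; K_a2 = tan²(45°−31.9°/2) = 0.3085.
Layer 1: σ at base = K_a1 γ₁ h₁ = 21.04 kPa; P₁ = ½×21.04×3.9 = 41.02.
Layer 2: σ_v at top = γ₁h₁ = 80.34; σ_h top = K_a2×80.34 = 24.79; σ_h base = K_a2×(80.34+15.4×5.5) = 50.92.
P₂ = ½(24.79+50.92)×5.5 = 208.2. Total P_a = 41.02+208.2 = 249.2 kN/m.

249 kN/m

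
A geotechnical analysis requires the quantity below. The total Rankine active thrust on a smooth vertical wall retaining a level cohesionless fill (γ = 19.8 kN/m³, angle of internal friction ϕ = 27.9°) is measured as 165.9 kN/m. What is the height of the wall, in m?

6.80 m

K_a = 0.3625. P_a = ½ K_a γ H² ⇒ H = √(2P_a/(K_a γ)).
H = √(2×165.9/(0.3625×19.8)) = 6.799 m.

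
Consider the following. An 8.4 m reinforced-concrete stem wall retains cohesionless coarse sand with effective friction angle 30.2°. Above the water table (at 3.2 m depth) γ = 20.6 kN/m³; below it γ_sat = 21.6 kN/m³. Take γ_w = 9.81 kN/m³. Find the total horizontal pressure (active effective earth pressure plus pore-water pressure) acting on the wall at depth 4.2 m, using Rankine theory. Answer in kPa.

K_a = (1 − sin φ)/(1 + sin φ) = 0.3307.
γ' = 21.6 − 9.81 = 11.79 kN/m³.
Effective vertical stress at 4.2 m: σ'_v = 20.6×3.2 + 11.79×1.00 = 77.71 kPa.
σ'_h = K_a σ'_v = 0.3307 × 77.71 = 25.70 kPa; u = γ_w × 1.00 = 9.810 kPa.
Total σ_h = 25.70 + 9.810 = 35.51 kPa.

35.5 kPa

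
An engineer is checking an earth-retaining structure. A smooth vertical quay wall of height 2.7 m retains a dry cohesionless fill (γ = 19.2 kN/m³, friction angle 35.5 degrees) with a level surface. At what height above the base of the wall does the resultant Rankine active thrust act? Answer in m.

K_a = 0.2653.
The pressure distribution is triangular, so the resultant acts at H/3 above the base = 2.7/3 = 0.9000 m.

0.900 m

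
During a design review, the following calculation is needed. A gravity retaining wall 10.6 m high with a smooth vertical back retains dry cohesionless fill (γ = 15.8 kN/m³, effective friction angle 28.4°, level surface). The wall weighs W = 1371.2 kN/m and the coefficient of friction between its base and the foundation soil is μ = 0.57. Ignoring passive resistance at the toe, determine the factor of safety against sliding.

2.48

K_a = tan²(45° − 28.4°/2) = 0.3554.
P_a = ½K_aγH² = 0.5×0.3554×15.8×10.6² = 315.4 kN/m, acting at H/3 = 3.533 m above the base.
FS_sliding = μW / P_a = 0.57×1371.2 / 315.4 = 2.478.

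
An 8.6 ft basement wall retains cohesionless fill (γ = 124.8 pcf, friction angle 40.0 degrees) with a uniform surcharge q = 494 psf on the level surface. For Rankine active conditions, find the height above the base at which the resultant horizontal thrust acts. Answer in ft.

K_a = 0.2174.
Triangular part P₁ = ½K_aγH² = 1004 at H/3 = 2.867 ft; rectangular part P₂ = K_a q H = 923.8 at H/2 = 4.300 ft.
ȳ = (P₁·2.867 + P₂·4.300)/(P₁+P₂) = 3.554 ft.

3.55 ft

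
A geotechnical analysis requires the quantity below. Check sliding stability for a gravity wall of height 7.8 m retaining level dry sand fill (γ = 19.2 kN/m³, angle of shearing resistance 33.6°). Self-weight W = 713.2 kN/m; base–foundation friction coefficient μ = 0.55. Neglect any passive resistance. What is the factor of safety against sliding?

K_a = tan²(45° − 33.6°/2) = 0.2875.
P_a = ½K_aγH² = 0.5×0.2875×19.2×7.8² = 167.9 kN/m, acting at H/3 = 2.600 m above the base.
FS_sliding = μW / P_a = 0.55×713.2 / 167.9 = 2.336.

2.34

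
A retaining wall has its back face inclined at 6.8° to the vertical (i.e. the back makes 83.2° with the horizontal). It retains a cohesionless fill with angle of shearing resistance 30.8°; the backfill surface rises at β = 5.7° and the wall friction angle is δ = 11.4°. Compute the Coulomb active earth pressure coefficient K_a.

0.372

K_a = sin²(α+φ) / [sin²α · sin(α−δ) · (1 + √{sin(φ+δ)sin(φ−β) / (sin(α−δ)sin(α+β))})²].
With α = 83.2°, φ = 30.8°, δ = 11.4°, β = 5.7°: K_a = 0.3720.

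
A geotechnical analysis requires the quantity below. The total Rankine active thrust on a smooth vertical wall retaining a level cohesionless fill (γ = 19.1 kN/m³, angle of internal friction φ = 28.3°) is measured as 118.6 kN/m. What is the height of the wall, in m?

5.90 m

K_a = 0.3568. P_a = ½ K_a γ H² ⇒ H = √(2P_a/(K_a γ)).
H = √(2×118.6/(0.3568×19.1)) = 5.900 m.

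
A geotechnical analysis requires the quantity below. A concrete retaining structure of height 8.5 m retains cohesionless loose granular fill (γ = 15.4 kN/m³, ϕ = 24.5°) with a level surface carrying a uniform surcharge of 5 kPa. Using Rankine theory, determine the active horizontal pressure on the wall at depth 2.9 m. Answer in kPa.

K_a = (1 − sin φ)/(1 + sin φ) = 0.4137.
σ_v = γz + q = 15.4 × 2.9 + 5 = 49.66 kPa.
σ_h = K_a σ_v = 0.4137 × 49.66 = 20.55 kPa.

20.5 kPa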